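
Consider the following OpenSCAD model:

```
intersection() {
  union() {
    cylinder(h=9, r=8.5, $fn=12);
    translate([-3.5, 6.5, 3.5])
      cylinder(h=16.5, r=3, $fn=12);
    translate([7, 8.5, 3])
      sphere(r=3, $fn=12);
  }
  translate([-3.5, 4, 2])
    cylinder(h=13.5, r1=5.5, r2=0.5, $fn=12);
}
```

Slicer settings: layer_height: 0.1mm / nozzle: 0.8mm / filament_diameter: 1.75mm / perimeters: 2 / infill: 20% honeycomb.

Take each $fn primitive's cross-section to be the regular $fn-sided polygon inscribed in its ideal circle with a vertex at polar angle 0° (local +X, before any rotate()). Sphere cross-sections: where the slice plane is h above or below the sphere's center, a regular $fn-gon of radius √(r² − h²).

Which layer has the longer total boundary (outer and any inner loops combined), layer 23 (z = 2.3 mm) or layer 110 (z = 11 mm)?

layer 23 (z = 2.3 mm)

Layer 23 (z = 2.3): the cylinder: section is a regular 12-gon, circumradius r=8.5 (perimeter = 2·12·8.500·sin(180°/12) = 52.80 mm); the cylinder at (-3.5, 6.5) is absent (z outside [3.5, 20]); the r=3 sphere at (7, 8.5) contributes a regular 12-gon of circumradius √(3²−0.7²) = 2.917 (perimeter = 2·12·2.917·sin(180°/12) = 18.12 mm); Combining (union): the regions partially overlap (shared area 0.11 mm²), so the edge portions inside another operand are dropped and the merged outline is re-measured after clipping — boundary = 67.39 mm; the cone at (-3.5, 4): at t=0.022 of its height the radius interpolates to r₁+(r₂−r₁)t = 5.389, giving a regular 12-gon of that circumradius (perimeter = 2·12·5.389·sin(180°/12) = 33.47 mm); Taking the intersection: the cone at (-3.5, 4) partially overlaps that combined region; clipping to the common part keeps 68.54 mm² — boundary = 30.42 mm. So its perimeter = 30.42 mm. Layer 110 (z = 11): the cylinder is not intersected at this z (z outside [0, 9]); the r=3 cylinder at (-3.5, 6.5) gives a regular 12-gon of circumradius 3 (constant along its height) (perimeter = 2·12·3.000·sin(180°/12) = 18.63 mm); the sphere at (7, 8.5) is not intersected at this z (|z−center|=8.000 > r=3); Merging all regions: only the r=3 cylinder at (-3.5, 6.5) is present, so the union is just that shape — boundary = 18.63 mm; the cone at (-3.5, 4): at t=0.667 of its height the radius interpolates to r₁+(r₂−r₁)t = 2.167, giving a regular 12-gon of that circumradius (perimeter = 2·12·2.167·sin(180°/12) = 13.46 mm); Keeping only the common overlap: the cone at (-3.5, 4) partially overlaps the result so far; clipping to the common part keeps 7.69 mm² — boundary = 10.45 mm. So its perimeter = 10.45 mm. Layer 23 is larger (30.42 vs 10.45 mm).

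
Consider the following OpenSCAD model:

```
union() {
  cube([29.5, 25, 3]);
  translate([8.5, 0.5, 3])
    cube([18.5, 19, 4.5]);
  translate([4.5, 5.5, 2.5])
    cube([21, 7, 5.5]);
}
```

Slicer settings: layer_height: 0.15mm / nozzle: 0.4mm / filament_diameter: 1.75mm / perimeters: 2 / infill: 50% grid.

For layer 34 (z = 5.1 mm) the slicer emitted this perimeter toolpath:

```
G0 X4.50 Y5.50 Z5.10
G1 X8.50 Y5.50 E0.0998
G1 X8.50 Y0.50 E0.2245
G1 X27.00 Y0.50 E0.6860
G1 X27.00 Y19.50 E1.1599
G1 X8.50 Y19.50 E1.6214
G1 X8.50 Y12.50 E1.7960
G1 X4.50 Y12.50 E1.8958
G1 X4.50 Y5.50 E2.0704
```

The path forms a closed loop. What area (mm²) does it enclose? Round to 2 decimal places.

379.50 mm²

Apply the shoelace formula to the sequence of (X, Y) vertices; enclosed area = 379.50 mm².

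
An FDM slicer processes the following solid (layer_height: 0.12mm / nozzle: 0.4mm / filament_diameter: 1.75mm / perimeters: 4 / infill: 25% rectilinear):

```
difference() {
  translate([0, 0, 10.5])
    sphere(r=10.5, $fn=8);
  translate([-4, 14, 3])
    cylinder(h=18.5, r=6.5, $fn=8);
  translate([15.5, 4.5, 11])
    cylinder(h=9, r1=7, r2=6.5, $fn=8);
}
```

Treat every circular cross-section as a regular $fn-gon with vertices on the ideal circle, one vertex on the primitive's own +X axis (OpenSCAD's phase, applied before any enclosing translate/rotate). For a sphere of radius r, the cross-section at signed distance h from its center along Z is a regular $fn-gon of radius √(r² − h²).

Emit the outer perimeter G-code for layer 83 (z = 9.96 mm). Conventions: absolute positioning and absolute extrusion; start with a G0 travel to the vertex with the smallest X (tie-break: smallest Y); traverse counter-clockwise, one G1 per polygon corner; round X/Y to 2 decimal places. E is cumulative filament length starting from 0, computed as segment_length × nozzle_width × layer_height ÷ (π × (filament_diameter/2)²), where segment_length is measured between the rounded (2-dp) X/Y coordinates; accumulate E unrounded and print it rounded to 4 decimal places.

At z = 9.96 mm: the r=10.5 sphere contributes a regular 8-gon of circumradius √(10.5²−0.54²) = 10.486; the cylinder at (-4, 14): section is a regular 8-gon, circumradius r=6.5; the cone at (15.5, 4.5) is absent (z outside [11, 20]); After the difference (first − rest): starting from the r=10.5 sphere, the r=6.5 cylinder at (-4, 14) partially overlaps it — only the 7.15 mm² overlap (of its 119.50 mm²) is removed, clipping the outline — 1 connected region. The outline is a single polygon with 11 vertices. Extrusion per mm of travel: 0.4 × 0.12 / (π × 0.875²) = 0.019956. Accumulating E over each segment gives final E = 1.2902.

G0 X-10.49 Y0.00 Z9.96
G1 X-7.41 Y-7.41 E0.1601
G1 X0.00 Y-10.49 E0.3203
G1 X7.41 Y-7.41 E0.4804
G1 X10.49 Y0.00 E0.6406
G1 X7.41 Y7.41 E0.8007
G1 X0.89 Y10.12 E0.9416
G1 X0.60 Y9.40 E0.9571
G1 X-4.00 Y7.50 E1.0564
G1 X-5.60 Y8.16 E1.0910
G1 X-7.41 Y7.41 E1.1301
G1 X-10.49 Y0.00 E1.2902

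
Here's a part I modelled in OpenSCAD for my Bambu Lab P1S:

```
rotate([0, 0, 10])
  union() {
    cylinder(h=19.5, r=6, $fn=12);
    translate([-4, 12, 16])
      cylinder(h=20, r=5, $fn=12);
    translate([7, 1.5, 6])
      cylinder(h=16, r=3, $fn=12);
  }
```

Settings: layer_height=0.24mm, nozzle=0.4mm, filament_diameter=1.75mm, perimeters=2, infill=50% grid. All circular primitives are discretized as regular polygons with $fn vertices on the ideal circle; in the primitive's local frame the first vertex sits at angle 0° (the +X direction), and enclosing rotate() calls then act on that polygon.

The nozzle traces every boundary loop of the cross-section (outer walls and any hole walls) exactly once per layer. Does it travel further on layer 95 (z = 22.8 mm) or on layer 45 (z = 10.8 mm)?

layer 45 (z = 10.8 mm)

Layer 95 (z = 22.8): the cylinder is not intersected at this z (z outside [0, 19.5]); the cylinder at (-4, 12): section is a regular 12-gon, circumradius r=5 (perimeter = 2·12·5.000·sin(180°/12) = 31.06 mm); the cylinder at (7, 1.5) is not intersected at this z (z outside [6, 22]); Merging all regions: only the r=5 cylinder at (-4, 12) is present, so the union is just that shape — boundary = 31.06 mm; (rotated 10° about Z; rotation is an isometry so areas/perimeters/island counts are preserved). So its perimeter = 31.06 mm. Layer 45 (z = 10.8): the r=6 cylinder contributes a regular 12-gon of circumradius 6 (perimeter = 2·12·6.000·sin(180°/12) = 37.27 mm); the cylinder at (-4, 12) does not reach this height (z outside [16, 36]); the cylinder at (7, 1.5): section is a regular 12-gon, circumradius r=3 (perimeter = 2·12·3.000·sin(180°/12) = 18.63 mm); Merging all regions: the regions partially overlap (shared area 5.34 mm²), so the edge portions inside another operand are dropped and the merged outline is re-measured after clipping — boundary = 45.63 mm; (rotated 10° about Z; rotation is an isometry so areas/perimeters/island counts are preserved). So its perimeter = 45.63 mm. Layer 45 is larger (45.63 vs 31.06 mm).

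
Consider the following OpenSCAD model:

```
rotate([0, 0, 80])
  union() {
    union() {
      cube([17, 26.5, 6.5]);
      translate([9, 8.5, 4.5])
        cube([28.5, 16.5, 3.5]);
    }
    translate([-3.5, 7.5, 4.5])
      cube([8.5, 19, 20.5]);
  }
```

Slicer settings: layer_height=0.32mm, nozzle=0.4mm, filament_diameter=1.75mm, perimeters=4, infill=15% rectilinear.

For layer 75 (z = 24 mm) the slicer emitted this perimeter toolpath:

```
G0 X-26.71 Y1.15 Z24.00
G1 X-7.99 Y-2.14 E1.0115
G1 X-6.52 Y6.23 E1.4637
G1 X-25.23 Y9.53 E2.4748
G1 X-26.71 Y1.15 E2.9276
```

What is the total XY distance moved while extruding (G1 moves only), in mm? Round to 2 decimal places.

Sum the Euclidean lengths of each G1 segment: total = 55.01 mm.

55.01 mm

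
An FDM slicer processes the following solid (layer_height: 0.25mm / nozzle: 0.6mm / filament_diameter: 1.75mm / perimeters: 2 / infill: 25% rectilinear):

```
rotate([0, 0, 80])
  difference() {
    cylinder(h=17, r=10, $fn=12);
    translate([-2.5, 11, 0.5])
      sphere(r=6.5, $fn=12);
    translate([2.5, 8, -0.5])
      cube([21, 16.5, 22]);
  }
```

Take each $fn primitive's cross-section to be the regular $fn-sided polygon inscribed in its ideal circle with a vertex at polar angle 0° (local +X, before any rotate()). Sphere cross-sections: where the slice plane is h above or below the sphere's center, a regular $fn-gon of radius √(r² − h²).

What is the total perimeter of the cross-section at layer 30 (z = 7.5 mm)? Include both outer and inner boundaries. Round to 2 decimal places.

63.09 mm

At z = 7.5 mm: the r=10 cylinder contributes a regular 12-gon of circumradius 10 (perimeter = 2·12·10.000·sin(180°/12) = 62.12 mm); the sphere at (-2.5, 11) is not intersected at this z (|z−center|=7.000 > r=6.5); the cube at (2.5, 8) (footprint 21×16.5) is included at this height (perimeter 75.00 mm); After the difference (first − rest): starting from the r=10 cylinder, the 21×16.5 cube at (2.5, 8) partially overlaps it — only the 2.71 mm² overlap (of its 346.50 mm²) is removed, clipping the outline — boundary = 63.09 mm; (rotated 80° about Z; rotation is an isometry so areas/perimeters/island counts are preserved). Overall, the cross-section is a single solid region. Total boundary length (outer) = 63.09 mm.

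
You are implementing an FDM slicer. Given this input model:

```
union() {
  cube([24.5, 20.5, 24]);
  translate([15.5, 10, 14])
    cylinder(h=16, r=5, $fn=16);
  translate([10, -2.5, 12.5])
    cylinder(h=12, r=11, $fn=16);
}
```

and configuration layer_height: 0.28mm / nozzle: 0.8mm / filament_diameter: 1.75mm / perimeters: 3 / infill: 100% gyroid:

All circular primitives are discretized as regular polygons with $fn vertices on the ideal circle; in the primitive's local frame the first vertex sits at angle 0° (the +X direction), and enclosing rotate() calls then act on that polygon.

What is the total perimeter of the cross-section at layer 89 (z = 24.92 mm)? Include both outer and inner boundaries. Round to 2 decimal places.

31.21 mm

At z = 24.92 mm: the cube is absent (z outside [0, 24]); the cylinder at (15.5, 10): section is a regular 16-gon, circumradius r=5 (perimeter = 2·16·5.000·sin(180°/16) = 31.21 mm); the cylinder at (10, -2.5) is not intersected at this z (z outside [12.5, 24.5]); Combining (union): only the r=5 cylinder at (15.5, 10) is present, so the union is just that shape — boundary = 31.21 mm. Overall, the cross-section is a single solid region. Total boundary length (outer) = 31.21 mm.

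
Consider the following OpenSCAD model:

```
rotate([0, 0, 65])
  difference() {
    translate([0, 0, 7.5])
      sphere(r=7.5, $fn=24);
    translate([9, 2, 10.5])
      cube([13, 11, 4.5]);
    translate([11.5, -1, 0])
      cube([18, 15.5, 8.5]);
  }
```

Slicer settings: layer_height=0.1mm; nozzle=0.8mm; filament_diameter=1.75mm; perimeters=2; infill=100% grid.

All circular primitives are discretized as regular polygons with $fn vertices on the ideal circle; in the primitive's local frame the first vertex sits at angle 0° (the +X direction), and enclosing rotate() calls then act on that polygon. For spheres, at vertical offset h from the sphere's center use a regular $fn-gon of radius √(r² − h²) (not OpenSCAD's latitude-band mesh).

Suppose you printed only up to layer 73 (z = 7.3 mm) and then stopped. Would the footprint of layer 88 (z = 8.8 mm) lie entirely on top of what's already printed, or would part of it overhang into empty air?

entirely on top

Compare the two slices. At z = 7.3: the sphere: section is a regular 24-gon, circumradius = √(r²−h²) = √(7.5²−0.2²) = 7.497 (area = (24/2)·7.497²·sin(360°/24) = 174.58 mm²); the cube at (9, 2) is not intersected at this z (z outside [10.5, 15]); the 18×15.5 cube at (11.5, -1) contributes its full rectangle (area 279.00 mm²); After the difference (first − rest): starting from the r=7.5 sphere (174.58 mm²), the 18×15.5 cube at (11.5, -1) misses the remaining region (no effect) — area = 174.58 mm²; (rotated 65° about Z; rotation is an isometry so areas/perimeters/island counts are preserved). At z = 8.8: the r=7.5 sphere slices to a regular 24-gon of circumradius 7.386 (√(r²−h²) with h=1.3 from center) (area = (24/2)·7.386²·sin(360°/24) = 169.45 mm²); the cube at (9, 2) is absent (z outside [10.5, 15]); the cube at (11.5, -1) is not intersected at this z (z outside [0, 8.5]); Subtracting the remaining from the first: none of the subtracted shapes is present at this height, so the r=7.5 sphere is unchanged — area = 169.45 mm²; (rotated 65° about Z; rotation is an isometry so areas/perimeters/island counts are preserved). Checking containment: the cross-section at z = 8.8 is a subset of the cross-section at z = 7.3.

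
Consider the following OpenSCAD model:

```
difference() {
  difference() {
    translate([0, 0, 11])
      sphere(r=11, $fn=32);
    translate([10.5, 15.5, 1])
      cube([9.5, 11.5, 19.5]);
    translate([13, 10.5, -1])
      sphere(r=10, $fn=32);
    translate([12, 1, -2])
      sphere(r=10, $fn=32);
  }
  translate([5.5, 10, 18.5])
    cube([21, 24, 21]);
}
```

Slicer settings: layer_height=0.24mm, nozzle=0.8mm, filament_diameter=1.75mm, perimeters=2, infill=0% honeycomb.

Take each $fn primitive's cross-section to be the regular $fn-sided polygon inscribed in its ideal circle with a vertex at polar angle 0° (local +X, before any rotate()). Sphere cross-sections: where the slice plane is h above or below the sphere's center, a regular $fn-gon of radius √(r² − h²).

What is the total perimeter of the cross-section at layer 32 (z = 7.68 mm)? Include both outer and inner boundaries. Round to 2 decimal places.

At z = 7.68 mm: the sphere: section is a regular 32-gon, circumradius = √(r²−h²) = √(11²−3.32²) = 10.487 (perimeter = 2·32·10.487·sin(180°/32) = 65.79 mm); the cube at (10.5, 15.5) (footprint 9.5×11.5) is included at this height (perimeter 42.00 mm); the r=10 sphere at (13, 10.5) slices to a regular 32-gon of circumradius 4.966 (√(r²−h²) with h=8.68 from center) (perimeter = 2·32·4.966·sin(180°/32) = 31.15 mm); the r=10 sphere at (12, 1) slices to a regular 32-gon of circumradius 2.510 (√(r²−h²) with h=9.68 from center) (perimeter = 2·32·2.510·sin(180°/32) = 15.74 mm); Taking the first minus the rest: starting from the r=11 sphere, the 9.5×11.5 cube at (10.5, 15.5) misses the remaining region (no effect); the r=10 sphere at (13, 10.5) misses the remaining region (no effect); the r=10 sphere at (12, 1) partially overlaps it — only the 2.26 mm² overlap (of its 19.66 mm²) is removed, clipping the outline — boundary = 66.17 mm; the cube at (5.5, 10) is absent (z outside [18.5, 39.5]); Subtracting the remaining from the first: none of the subtracted shapes is present at this height, so that combined region is unchanged — boundary = 66.17 mm. Overall, the cross-section is a single solid region. Total boundary length (outer) = 66.17 mm.

66.17 mm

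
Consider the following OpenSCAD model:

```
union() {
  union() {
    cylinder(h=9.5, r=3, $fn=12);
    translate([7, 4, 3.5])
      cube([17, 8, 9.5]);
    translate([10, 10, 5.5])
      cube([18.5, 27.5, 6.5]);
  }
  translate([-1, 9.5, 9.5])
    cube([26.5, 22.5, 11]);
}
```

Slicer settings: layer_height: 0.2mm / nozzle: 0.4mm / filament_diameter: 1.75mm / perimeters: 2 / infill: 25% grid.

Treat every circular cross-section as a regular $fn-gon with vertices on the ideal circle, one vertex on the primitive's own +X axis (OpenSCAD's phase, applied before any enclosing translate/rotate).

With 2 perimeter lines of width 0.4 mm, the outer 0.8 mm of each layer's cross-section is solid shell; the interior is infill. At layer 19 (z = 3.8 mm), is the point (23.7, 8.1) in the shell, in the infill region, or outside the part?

At z = 3.8 mm: the r=3 cylinder contributes a regular 12-gon of circumradius 3; the cube at (7, 4) is present — its section is the full 17×8 rectangle; the cube at (10, 10) is not intersected at this z (z outside [5.5, 12]); Combining (union): the 2 present regions are separate (no shared area or edge), so areas and boundary lengths simply add and each stays a separate island — 2 connected regions; the cube at (-1, 9.5) does not reach this height (z outside [9.5, 20.5]); Taking the union: only the result so far is present, so the union is just that shape — 2 connected regions. Overall, the cross-section has 2 separate islands. The nearest boundary edge runs (24.00, 12.00)→(24.00, 4.00); distance from the point to it = 0.30 mm. (Shell/infill is judged within the island containing the point — the largest one.) The point is inside the cross-section, 0.30 mm from the nearest boundary — within the 0.8 mm shell band (2 × 0.4).

shell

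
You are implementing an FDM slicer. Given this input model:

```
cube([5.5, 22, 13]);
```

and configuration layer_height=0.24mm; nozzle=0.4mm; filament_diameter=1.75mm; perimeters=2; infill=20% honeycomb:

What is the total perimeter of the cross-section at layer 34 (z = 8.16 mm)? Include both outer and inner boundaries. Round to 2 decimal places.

55.00 mm

At z = 8.16 mm: the cube is present — its section is the full 5.5×22 rectangle (perimeter 55.00 mm). Overall, the cross-section is a single solid region. Total boundary length (outer) = 55.00 mm.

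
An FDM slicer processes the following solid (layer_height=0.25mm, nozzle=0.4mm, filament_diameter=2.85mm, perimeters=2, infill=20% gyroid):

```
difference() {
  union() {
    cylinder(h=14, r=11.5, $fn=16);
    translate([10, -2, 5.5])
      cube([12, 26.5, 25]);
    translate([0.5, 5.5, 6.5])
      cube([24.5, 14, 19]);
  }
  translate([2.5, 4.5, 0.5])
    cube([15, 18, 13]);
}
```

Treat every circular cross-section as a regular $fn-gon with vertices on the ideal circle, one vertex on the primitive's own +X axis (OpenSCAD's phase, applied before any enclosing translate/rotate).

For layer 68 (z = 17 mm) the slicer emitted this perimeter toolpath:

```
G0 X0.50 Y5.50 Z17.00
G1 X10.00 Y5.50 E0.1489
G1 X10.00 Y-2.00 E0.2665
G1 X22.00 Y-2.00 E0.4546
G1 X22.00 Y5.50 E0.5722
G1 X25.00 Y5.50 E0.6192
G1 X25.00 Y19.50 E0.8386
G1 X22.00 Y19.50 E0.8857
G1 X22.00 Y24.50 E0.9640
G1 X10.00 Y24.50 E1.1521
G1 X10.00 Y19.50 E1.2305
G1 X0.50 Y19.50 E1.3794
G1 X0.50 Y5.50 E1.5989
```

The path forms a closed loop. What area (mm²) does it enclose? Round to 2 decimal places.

Apply the shoelace formula to the sequence of (X, Y) vertices; enclosed area = 493.00 mm².

493.00 mm²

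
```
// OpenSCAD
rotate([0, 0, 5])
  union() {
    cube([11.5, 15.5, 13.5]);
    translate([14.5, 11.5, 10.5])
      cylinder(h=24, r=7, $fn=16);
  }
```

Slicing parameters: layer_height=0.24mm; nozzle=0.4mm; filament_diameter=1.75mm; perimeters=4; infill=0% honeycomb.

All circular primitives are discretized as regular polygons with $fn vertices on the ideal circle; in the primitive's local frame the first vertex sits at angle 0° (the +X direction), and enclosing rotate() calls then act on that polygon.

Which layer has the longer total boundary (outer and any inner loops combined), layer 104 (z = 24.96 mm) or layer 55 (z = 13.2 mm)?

layer 55 (z = 13.2 mm)

Layer 104 (z = 24.96): the cube is not intersected at this z (z outside [0, 13.5]); the r=7 cylinder at (14.5, 11.5) gives a regular 16-gon of circumradius 7 (constant along its height) (perimeter = 2·16·7.000·sin(180°/16) = 43.70 mm); Taking the union: only the r=7 cylinder at (14.5, 11.5) is present, so the union is just that shape — boundary = 43.70 mm; (whole slice rotated 5° about Z — lengths, areas and connectivity unchanged). So its perimeter = 43.70 mm. Layer 55 (z = 13.2): the cube (footprint 11.5×15.5) is included at this height (perimeter 54.00 mm); the cylinder at (14.5, 11.5): section is a regular 16-gon, circumradius r=7 (perimeter = 2·16·7.000·sin(180°/16) = 43.70 mm); Combining (union): the regions partially overlap (shared area 31.42 mm²), so the edge portions inside another operand are dropped and the merged outline is re-measured after clipping — boundary = 72.74 mm; (rotated 5° about Z; rotation is an isometry so areas/perimeters/island counts are preserved). So its perimeter = 72.74 mm. Layer 55 is larger (72.74 vs 43.70 mm).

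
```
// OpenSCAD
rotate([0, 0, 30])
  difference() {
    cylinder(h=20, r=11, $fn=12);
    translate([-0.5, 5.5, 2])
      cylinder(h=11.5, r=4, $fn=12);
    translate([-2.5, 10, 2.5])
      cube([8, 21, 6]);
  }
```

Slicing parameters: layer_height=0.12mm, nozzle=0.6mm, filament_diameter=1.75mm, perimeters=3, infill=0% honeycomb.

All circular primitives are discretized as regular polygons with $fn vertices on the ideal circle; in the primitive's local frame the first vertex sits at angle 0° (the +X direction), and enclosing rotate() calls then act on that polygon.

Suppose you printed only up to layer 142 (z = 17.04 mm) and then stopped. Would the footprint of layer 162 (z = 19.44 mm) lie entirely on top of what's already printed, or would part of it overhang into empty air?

entirely on top

Compare the two slices. At z = 17.04: the cylinder: section is a regular 12-gon, circumradius r=11 (area = (12/2)·11.000²·sin(360°/12) = 363.00 mm²); the cylinder at (-0.5, 5.5) does not reach this height (z outside [2, 13.5]); the cube at (-2.5, 10) is not intersected at this z (z outside [2.5, 8.5]); Subtracting the remaining from the first: none of the subtracted shapes is present at this height, so the r=11 cylinder is unchanged — area = 363.00 mm²; (rotated 30° about Z; rotation is an isometry so areas/perimeters/island counts are preserved). At z = 19.44: the r=11 cylinder contributes a regular 12-gon of circumradius 11 (area = (12/2)·11.000²·sin(360°/12) = 363.00 mm²); the cylinder at (-0.5, 5.5) does not reach this height (z outside [2, 13.5]); the cube at (-2.5, 10) does not reach this height (z outside [2.5, 8.5]); After the difference (first − rest): none of the subtracted shapes is present at this height, so the r=11 cylinder is unchanged — area = 363.00 mm²; (rotated 30° about Z; rotation is an isometry so areas/perimeters/island counts are preserved). Checking containment: the cross-section at z = 19.44 is a subset of the cross-section at z = 17.04.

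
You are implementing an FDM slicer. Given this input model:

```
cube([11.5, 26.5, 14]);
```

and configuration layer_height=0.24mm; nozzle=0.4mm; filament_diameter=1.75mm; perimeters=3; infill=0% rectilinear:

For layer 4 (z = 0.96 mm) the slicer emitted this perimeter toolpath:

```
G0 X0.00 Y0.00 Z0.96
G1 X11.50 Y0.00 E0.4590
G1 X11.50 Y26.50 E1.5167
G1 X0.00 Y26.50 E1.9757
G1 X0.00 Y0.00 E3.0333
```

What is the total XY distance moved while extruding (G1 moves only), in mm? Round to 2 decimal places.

76.00 mm

Sum the Euclidean lengths of each G1 segment: total = 76.00 mm.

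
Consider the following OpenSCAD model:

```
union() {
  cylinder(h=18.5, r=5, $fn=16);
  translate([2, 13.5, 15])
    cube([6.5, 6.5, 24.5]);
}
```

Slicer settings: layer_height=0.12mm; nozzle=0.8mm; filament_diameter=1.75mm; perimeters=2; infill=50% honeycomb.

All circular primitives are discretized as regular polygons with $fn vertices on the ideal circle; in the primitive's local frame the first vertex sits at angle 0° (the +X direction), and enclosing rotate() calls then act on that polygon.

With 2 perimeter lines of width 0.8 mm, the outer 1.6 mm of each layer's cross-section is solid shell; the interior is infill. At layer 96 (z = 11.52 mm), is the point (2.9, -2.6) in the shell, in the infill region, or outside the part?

At z = 11.52 mm: the r=5 cylinder contributes a regular 16-gon of circumradius 5; the cube at (2, 13.5) does not reach this height (z outside [15, 39.5]); Combining (union): only the r=5 cylinder is present, so the union is just that shape — 1 connected region. Overall, the cross-section is a single solid region. The nearest boundary edge runs (3.54, -3.54)→(4.62, -1.91); distance from the point to it = 1.05 mm. The point is inside the cross-section, 1.05 mm from the nearest boundary — within the 1.6 mm shell band (2 × 0.8).

shell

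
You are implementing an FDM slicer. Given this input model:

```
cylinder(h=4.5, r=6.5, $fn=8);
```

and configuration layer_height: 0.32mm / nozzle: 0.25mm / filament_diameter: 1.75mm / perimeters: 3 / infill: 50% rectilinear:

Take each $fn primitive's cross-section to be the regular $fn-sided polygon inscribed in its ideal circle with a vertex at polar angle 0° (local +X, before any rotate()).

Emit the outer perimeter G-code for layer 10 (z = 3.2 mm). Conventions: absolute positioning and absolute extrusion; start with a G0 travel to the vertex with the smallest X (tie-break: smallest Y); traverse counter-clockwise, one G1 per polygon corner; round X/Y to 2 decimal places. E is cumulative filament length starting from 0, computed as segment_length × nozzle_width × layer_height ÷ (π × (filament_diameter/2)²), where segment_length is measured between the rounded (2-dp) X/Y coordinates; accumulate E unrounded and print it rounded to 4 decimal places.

At z = 3.2 mm: the cylinder: section is a regular 8-gon, circumradius r=6.5. The outline is a single polygon with 8 vertices. Extrusion per mm of travel: 0.25 × 0.32 / (π × 0.875²) = 0.033260. Accumulating E over each segment gives final E = 1.3243.

G0 X-6.50 Y0.00 Z3.20
G1 X-4.60 Y-4.60 E0.1655
G1 X0.00 Y-6.50 E0.3311
G1 X4.60 Y-4.60 E0.4966
G1 X6.50 Y0.00 E0.6621
G1 X4.60 Y4.60 E0.8277
G1 X0.00 Y6.50 E0.9932
G1 X-4.60 Y4.60 E1.1587
G1 X-6.50 Y0.00 E1.3243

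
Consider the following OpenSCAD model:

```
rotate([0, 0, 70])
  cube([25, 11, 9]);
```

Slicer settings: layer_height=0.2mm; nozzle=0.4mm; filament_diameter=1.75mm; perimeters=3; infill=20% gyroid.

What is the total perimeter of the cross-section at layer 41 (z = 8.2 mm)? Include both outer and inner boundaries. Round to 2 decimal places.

72.00 mm

At z = 8.2 mm: the cube is present — its section is the full 25×11 rectangle (perimeter 72.00 mm); (whole slice rotated 70° about Z — lengths, areas and connectivity unchanged). Overall, the cross-section is a single solid region. Total boundary length (outer) = 72.00 mm.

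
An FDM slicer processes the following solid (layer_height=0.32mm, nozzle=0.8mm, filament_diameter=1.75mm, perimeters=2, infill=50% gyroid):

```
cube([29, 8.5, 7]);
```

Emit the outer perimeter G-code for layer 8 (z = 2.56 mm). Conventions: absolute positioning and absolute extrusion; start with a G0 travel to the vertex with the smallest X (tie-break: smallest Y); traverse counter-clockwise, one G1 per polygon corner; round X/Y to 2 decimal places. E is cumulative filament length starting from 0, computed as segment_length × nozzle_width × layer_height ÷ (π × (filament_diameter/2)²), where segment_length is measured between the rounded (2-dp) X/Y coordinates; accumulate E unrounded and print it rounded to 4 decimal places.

G0 X0.00 Y0.00 Z2.56
G1 X29.00 Y0.00 E3.0865
G1 X29.00 Y8.50 E3.9912
G1 X0.00 Y8.50 E7.0778
G1 X0.00 Y0.00 E7.9824

At z = 2.56 mm: the 29×8.5 cube contributes its full rectangle. The outline is a single polygon with 4 vertices. Extrusion per mm of travel: 0.8 × 0.32 / (π × 0.875²) = 0.106432. Accumulating E over each segment gives final E = 7.9824.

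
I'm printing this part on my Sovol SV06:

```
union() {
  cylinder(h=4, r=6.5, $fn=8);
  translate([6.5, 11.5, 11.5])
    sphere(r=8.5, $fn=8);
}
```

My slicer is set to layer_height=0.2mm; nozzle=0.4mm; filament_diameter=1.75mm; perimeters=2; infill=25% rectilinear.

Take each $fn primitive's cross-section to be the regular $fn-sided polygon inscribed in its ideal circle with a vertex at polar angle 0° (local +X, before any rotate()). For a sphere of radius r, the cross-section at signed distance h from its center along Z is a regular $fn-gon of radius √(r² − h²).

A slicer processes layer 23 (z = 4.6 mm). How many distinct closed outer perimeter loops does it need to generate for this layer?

At z = 4.6 mm: the cylinder does not reach this height (z outside [0, 4]); the sphere at (6.5, 11.5): section is a regular 8-gon, circumradius = √(r²−h²) = √(8.5²−6.9²) = 4.964; Taking the union: only the r=8.5 sphere at (6.5, 11.5) is present, so the union is just that shape — 1 connected region. The result has 1 disconnected region.

1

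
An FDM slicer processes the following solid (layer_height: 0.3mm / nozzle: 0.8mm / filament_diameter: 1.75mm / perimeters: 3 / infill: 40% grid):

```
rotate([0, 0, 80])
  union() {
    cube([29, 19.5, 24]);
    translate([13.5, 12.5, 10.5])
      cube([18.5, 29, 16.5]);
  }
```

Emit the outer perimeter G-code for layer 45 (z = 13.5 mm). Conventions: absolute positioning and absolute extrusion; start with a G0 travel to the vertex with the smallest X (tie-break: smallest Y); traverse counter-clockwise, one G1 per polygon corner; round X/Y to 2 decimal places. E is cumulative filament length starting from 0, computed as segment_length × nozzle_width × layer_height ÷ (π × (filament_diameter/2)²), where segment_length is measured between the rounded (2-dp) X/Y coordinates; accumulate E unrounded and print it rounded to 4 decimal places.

G0 X-38.53 Y20.50 Z13.50
G1 X-16.86 Y16.68 E2.1956
G1 X-19.20 Y3.39 E3.5421
G1 X0.00 Y0.00 E5.4875
G1 X5.04 Y28.56 E8.3812
G1 X-7.27 Y30.73 E9.6285
G1 X-6.75 Y33.68 E9.9274
G1 X-35.31 Y38.72 E12.8211
G1 X-38.53 Y20.50 E14.6673

At z = 13.5 mm: the 29×19.5 cube contributes its full rectangle; the cube at (13.5, 12.5) (footprint 18.5×29) is included at this height; Merging all regions: the regions partially overlap (shared area 108.50 mm²), so overlapping operands fuse into one piece — 1 connected region; (rotated 80° about Z; rotation is an isometry so areas/perimeters/island counts are preserved). The outline is a single polygon with 8 vertices. Extrusion per mm of travel: 0.8 × 0.3 / (π × 0.875²) = 0.099780. Accumulating E over each segment gives final E = 14.6673.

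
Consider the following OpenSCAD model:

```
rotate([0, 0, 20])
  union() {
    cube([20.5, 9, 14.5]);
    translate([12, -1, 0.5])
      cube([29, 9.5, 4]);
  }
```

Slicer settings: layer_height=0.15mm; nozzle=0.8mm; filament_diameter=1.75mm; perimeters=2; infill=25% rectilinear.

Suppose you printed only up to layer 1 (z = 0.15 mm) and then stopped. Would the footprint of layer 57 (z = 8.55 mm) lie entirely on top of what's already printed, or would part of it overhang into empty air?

entirely on top

Compare the two slices. At z = 0.15: the cube (footprint 20.5×9) is included at this height (area 184.50 mm²); the cube at (12, -1) is not intersected at this z (z outside [0.5, 4.5]); Combining (union): only the 20.5×9 cube is present, so the union is just that shape — area = 184.50 mm²; (rotated 20° about Z; rotation is an isometry so areas/perimeters/island counts are preserved). At z = 8.55: the cube is present — its section is the full 20.5×9 rectangle (area 184.50 mm²); the cube at (12, -1) does not reach this height (z outside [0.5, 4.5]); Taking the union: only the 20.5×9 cube is present, so the union is just that shape — area = 184.50 mm²; (rotated 20° about Z; rotation is an isometry so areas/perimeters/island counts are preserved). Checking containment: the cross-section at z = 8.55 is a subset of the cross-section at z = 0.15.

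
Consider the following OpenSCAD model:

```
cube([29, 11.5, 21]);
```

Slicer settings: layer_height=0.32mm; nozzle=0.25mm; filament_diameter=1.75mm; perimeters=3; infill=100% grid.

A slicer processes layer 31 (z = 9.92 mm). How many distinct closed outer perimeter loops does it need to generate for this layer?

At z = 9.92 mm: the cube (footprint 29×11.5) is included at this height. The result has 1 disconnected region.

1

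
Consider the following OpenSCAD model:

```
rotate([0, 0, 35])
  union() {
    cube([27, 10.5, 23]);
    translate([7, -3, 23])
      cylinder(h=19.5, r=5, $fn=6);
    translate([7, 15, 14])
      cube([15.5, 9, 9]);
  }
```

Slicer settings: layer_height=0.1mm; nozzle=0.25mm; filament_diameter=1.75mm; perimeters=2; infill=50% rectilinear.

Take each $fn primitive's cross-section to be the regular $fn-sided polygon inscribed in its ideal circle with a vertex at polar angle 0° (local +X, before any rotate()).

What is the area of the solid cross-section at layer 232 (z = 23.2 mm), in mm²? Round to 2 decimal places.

64.95 mm²

At z = 23.2 mm: the cube does not reach this height (z outside [0, 23]); the cylinder at (7, -3): section is a regular 6-gon, circumradius r=5 (area = (6/2)·5.000²·sin(360°/6) = 64.95 mm²); the cube at (7, 15) is absent (z outside [14, 23]); Taking the union: only the r=5 cylinder at (7, -3) is present, so the union is just that shape — area = 64.95 mm²; (whole slice rotated 35° about Z — lengths, areas and connectivity unchanged). Overall, the cross-section is a single solid region. Net area = 64.95 mm².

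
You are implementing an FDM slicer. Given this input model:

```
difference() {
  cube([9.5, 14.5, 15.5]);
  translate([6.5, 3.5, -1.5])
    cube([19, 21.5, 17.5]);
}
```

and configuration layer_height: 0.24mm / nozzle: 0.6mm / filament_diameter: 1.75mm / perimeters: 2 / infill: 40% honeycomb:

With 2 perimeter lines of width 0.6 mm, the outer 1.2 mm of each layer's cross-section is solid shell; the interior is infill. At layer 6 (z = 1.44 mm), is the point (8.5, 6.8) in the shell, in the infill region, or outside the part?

outside

At z = 1.44 mm: the 9.5×14.5 cube contributes its full rectangle; the cube at (6.5, 3.5) (footprint 19×21.5) is included at this height; Subtracting the remaining from the first: starting from the 9.5×14.5 cube, the 19×21.5 cube at (6.5, 3.5) partially overlaps it — only the 33.00 mm² overlap (of its 408.50 mm²) is removed, clipping the outline — 1 connected region. Overall, the cross-section is a single solid region. The nearest boundary edge runs (6.50, 14.50)→(6.50, 3.50); distance from the point to it = 2.00 mm. The point is not inside any of the regions above, so it lies outside the cross-section (2.00 mm from the nearest boundary).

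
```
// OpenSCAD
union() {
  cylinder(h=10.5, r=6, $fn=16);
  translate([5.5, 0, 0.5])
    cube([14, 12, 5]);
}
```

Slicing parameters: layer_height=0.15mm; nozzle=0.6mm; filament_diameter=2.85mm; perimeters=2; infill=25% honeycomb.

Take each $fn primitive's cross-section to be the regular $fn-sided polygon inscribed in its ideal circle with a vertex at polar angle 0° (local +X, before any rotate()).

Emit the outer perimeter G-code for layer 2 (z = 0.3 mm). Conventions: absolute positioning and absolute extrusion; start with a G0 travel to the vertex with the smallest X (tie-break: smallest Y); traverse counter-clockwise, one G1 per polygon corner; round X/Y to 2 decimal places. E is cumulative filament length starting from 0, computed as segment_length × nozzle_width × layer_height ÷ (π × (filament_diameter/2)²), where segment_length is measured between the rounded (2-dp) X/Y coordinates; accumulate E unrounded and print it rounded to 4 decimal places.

At z = 0.3 mm: the r=6 cylinder gives a regular 16-gon of circumradius 6 (constant along its height); the cube at (5.5, 0) is absent (z outside [0.5, 5.5]); Combining (union): only the r=6 cylinder is present, so the union is just that shape — 1 connected region. The outline is a single polygon with 16 vertices. Extrusion per mm of travel: 0.6 × 0.15 / (π × 1.425²) = 0.014108. Accumulating E over each segment gives final E = 0.5283.

G0 X-6.00 Y0.00 Z0.30
G1 X-5.54 Y-2.30 E0.0331
G1 X-4.24 Y-4.24 E0.0660
G1 X-2.30 Y-5.54 E0.0990
G1 X0.00 Y-6.00 E0.1321
G1 X2.30 Y-5.54 E0.1652
G1 X4.24 Y-4.24 E0.1981
G1 X5.54 Y-2.30 E0.2311
G1 X6.00 Y0.00 E0.2641
G1 X5.54 Y2.30 E0.2972
G1 X4.24 Y4.24 E0.3302
G1 X2.30 Y5.54 E0.3631
G1 X0.00 Y6.00 E0.3962
G1 X-2.30 Y5.54 E0.4293
G1 X-4.24 Y4.24 E0.4623
G1 X-5.54 Y2.30 E0.4952
G1 X-6.00 Y0.00 E0.5283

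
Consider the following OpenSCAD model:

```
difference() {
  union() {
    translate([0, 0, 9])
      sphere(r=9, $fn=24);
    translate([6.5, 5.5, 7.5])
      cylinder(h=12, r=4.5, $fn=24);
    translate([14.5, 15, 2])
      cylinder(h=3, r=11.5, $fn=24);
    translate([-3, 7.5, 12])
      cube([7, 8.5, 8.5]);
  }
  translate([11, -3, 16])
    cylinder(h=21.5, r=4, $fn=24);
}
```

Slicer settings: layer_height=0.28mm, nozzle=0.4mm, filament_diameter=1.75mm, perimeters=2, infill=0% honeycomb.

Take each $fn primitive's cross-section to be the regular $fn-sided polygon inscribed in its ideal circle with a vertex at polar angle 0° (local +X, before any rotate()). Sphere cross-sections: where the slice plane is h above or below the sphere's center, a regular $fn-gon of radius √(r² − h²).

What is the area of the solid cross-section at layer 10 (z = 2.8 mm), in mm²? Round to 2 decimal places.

At z = 2.8 mm: the r=9 sphere slices to a regular 24-gon of circumradius 6.524 (√(r²−h²) with h=6.2 from center) (area = (24/2)·6.524²·sin(360°/24) = 132.18 mm²); the cylinder at (6.5, 5.5) does not reach this height (z outside [7.5, 19.5]); the r=11.5 cylinder at (14.5, 15) contributes a regular 24-gon of circumradius 11.5 (area = (24/2)·11.500²·sin(360°/24) = 410.75 mm²); the cube at (-3, 7.5) is absent (z outside [12, 20.5]); Merging all regions: the 2 present regions are separate (no shared area or edge), so areas and boundary lengths simply add and each stays a separate island — area = 542.93 mm²; the cylinder at (11, -3) is not intersected at this z (z outside [16, 37.5]); Taking the first minus the rest: none of the subtracted shapes is present at this height, so that combined region is unchanged — area = 542.93 mm². Overall, the cross-section has 2 separate islands. Net area = 542.93 mm².

542.93 mm²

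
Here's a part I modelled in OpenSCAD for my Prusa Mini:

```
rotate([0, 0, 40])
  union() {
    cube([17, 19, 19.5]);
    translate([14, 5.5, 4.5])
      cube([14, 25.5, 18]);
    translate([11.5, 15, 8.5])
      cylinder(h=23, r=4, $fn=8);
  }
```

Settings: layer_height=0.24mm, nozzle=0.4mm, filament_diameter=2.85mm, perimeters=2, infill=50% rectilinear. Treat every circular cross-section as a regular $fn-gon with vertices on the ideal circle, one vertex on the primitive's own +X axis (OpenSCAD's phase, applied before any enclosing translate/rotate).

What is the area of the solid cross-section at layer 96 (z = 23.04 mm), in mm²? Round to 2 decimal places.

At z = 23.04 mm: the cube does not reach this height (z outside [0, 19.5]); the cube at (14, 5.5) does not reach this height (z outside [4.5, 22.5]); the r=4 cylinder at (11.5, 15) gives a regular 8-gon of circumradius 4 (constant along its height) (area = (8/2)·4.000²·sin(360°/8) = 45.25 mm²); Combining (union): only the r=4 cylinder at (11.5, 15) is present, so the union is just that shape — area = 45.25 mm²; (rotated 40° about Z; rotation is an isometry so areas/perimeters/island counts are preserved). Overall, the cross-section is a single solid region. Net area = 45.25 mm².

45.25 mm²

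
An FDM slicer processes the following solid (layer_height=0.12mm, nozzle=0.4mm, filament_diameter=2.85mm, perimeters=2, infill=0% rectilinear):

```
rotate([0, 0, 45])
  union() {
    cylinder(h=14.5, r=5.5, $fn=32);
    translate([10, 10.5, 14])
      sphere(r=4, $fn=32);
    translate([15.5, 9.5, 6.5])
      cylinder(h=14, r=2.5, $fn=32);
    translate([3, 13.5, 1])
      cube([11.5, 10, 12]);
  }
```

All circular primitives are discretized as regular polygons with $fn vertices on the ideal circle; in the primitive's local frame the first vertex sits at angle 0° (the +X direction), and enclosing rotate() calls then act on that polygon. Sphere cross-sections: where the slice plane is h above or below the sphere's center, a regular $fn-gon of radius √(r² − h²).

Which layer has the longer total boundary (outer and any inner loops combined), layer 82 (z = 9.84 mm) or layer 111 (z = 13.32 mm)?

Layer 82 (z = 9.84): the cylinder: section is a regular 32-gon, circumradius r=5.5 (perimeter = 2·32·5.500·sin(180°/32) = 34.50 mm); the sphere at (10, 10.5) is absent (|z−center|=4.160 > r=4); the cylinder at (15.5, 9.5): section is a regular 32-gon, circumradius r=2.5 (perimeter = 2·32·2.500·sin(180°/32) = 15.68 mm); the 11.5×10 cube at (3, 13.5) contributes its full rectangle (perimeter 43.00 mm); Combining (union): the 3 present regions are separate (no shared area or edge), so areas and boundary lengths simply add and each stays a separate island — boundary = 93.18 mm; (whole slice rotated 45° about Z — lengths, areas and connectivity unchanged). So its perimeter = 93.18 mm. Layer 111 (z = 13.32): the cylinder: section is a regular 32-gon, circumradius r=5.5 (perimeter = 2·32·5.500·sin(180°/32) = 34.50 mm); the r=4 sphere at (10, 10.5) slices to a regular 32-gon of circumradius 3.942 (√(r²−h²) with h=0.68 from center) (perimeter = 2·32·3.942·sin(180°/32) = 24.73 mm); the cylinder at (15.5, 9.5): section is a regular 32-gon, circumradius r=2.5 (perimeter = 2·32·2.500·sin(180°/32) = 15.68 mm); the cube at (3, 13.5) does not reach this height (z outside [1, 13]); Taking the union: the regions partially overlap (shared area 1.72 mm²), so the edge portions inside another operand are dropped and the merged outline is re-measured after clipping — boundary = 68.47 mm; (whole slice rotated 45° about Z — lengths, areas and connectivity unchanged). So its perimeter = 68.47 mm. Layer 82 is larger (93.18 vs 68.47 mm).

layer 82 (z = 9.84 mm)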